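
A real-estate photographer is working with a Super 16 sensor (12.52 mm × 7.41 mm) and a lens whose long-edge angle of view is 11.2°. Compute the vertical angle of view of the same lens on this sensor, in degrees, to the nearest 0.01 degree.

From the long-edge AOV: f = 12.52 / (2·tan(5.6°)) = 12.52 / 0.19610 ≈ 63.8444 mm.
Vertical AOV = 2·arctan(7.41 / (2 × 63.8444)) = 2·arctan(0.05803) ≈ 6.6425°.

6.64°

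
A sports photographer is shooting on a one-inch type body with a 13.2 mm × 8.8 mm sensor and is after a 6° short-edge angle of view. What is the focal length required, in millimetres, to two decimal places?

83.96 mm

From α = 2·arctan(h/2f) we get f = h / (2·tan(α/2)).
With h = 8.8 mm and α/2 = 3°, tan(α/2) ≈ 0.05241, so f ≈ 8.8 / 0.10482 ≈ 83.9570 mm.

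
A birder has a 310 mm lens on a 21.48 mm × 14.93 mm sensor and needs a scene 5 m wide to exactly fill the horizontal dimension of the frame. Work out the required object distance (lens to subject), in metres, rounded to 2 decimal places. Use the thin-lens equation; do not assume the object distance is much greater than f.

72.47 m

W: 5 m = 5000 mm.
Magnification m = w/W = dᵢ/dₒ; combined with 1/f = 1/dₒ + 1/dᵢ this gives dₒ = f·(1 + W/w).
dₒ = 310 mm × (1 + 5000/21.48) = 310 × 233.7747 ≈ 72470.149 mm = 72.4701 m.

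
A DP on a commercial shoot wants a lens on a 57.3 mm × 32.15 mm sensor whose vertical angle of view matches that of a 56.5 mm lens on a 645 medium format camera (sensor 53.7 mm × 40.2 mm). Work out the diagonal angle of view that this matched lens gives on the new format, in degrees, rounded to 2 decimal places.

Equal vertical AOV ⇒ f₂ = f₁ · 32.15/40.2 = 56.5 × 0.79975 ≈ 45.1859 mm.
Sensor diagonal = √(57.3² + 32.15²) = √4316.9125 ≈ 65.7032 mm.
Diagonal AOV on the new format = 2·arctan(65.7032 / (2 × 45.1859)) = 2·arctan(0.72703) ≈ 72.0367°.

72.04°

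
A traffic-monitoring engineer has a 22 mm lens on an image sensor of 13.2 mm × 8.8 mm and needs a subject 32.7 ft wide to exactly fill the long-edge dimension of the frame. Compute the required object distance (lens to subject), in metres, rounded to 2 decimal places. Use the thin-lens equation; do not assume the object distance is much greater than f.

W: 32.7 ft × 304.8 mm/ft = 9966.96 mm.
Magnification m = w/W = dᵢ/dₒ; combined with 1/f = 1/dₒ + 1/dᵢ this gives dₒ = f·(1 + W/w).
dₒ = 22 mm × (1 + 9966.96/13.2) = 22 × 756.0727 ≈ 16633.599 mm = 16.6336 m.

16.63 m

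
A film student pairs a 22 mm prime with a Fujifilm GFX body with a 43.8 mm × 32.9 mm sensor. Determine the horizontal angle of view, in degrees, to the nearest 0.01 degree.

Angle of view α = 2·arctan(w/2f) with w = 43.8 mm and f = 22 mm.
w/2f = 0.99545; arctan(0.99545) ≈ 44.8695°, so α ≈ 89.7390°.

89.74°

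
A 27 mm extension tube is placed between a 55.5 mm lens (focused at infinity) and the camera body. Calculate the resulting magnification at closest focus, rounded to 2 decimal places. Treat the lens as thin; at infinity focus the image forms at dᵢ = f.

0.49×

The tube moves the image plane from f to f + e, so dᵢ = 55.5 + 27 = 82.5 mm. Focus is achieved when 1/f = 1/dₒ + 1/dᵢ, giving dₒ = 1/(1/f − 1/(f+e)).
Magnification m = dᵢ/dₒ = (f+e)·(1/f − 1/(f+e)) = e/f = 27/55.5 ≈ 0.4865.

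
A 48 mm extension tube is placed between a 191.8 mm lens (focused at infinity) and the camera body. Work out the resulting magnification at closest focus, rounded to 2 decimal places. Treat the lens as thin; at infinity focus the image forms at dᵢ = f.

0.25×

The tube moves the image plane from f to f + e, so dᵢ = 191.8 + 48 = 239.8 mm. Focus is achieved when 1/f = 1/dₒ + 1/dᵢ, giving dₒ = 1/(1/f − 1/(f+e)).
Magnification m = dᵢ/dₒ = (f+e)·(1/f − 1/(f+e)) = e/f = 48/191.8 ≈ 0.2503.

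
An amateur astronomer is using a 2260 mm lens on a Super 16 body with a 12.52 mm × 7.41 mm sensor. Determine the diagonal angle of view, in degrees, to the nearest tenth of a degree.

0.4°

Sensor diagonal = √(12.52² + 7.41²) = √211.6585 ≈ 14.5485 mm.
Angle of view α = 2·arctan(d/2f) with d = 14.5485 mm and f = 2260 mm.
d/2f = 0.00322; arctan(0.00322) ≈ 0.1844°, so α ≈ 0.3688°.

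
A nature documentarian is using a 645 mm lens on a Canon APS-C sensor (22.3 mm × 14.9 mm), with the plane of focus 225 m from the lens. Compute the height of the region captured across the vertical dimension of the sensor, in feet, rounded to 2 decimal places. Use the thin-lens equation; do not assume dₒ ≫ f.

17.00 ft

dₒ: 225 m = 225000 mm.
Similar triangles through the lens centre give W/dₒ = h/dᵢ; with 1/f = 1/dₒ + 1/dᵢ this gives W = h·(dₒ − f)/f.
W = 14.9 mm × (225000 − 645) / 645 = 14.9 × 347.8372 ≈ 5182.774 mm = 5182.774/304.8 ft = 17.0039 ft.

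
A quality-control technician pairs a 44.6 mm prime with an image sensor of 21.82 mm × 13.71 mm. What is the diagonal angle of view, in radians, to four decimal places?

Sensor diagonal = √(21.82² + 13.71²) = √664.0765 ≈ 25.7697 mm.
Angle of view α = 2·arctan(d/2f) with d = 25.7697 mm and f = 44.6 mm.
d/2f = 0.28890; arctan(0.28890) ≈ 0.2812 rad, so α ≈ 0.5625 rad.

0.5625 rad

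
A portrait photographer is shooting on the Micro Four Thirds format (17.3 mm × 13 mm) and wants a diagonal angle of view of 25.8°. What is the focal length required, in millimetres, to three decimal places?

47.243 mm

Sensor diagonal = √(17.3² + 13²) = √468.2900 ≈ 21.6400 mm.
From α = 2·arctan(d/2f) we get f = d / (2·tan(α/2)).
With d = 21.6400 mm and α/2 = 12.9°, tan(α/2) ≈ 0.22903, so f ≈ 21.6400 / 0.45806 ≈ 47.2426 mm.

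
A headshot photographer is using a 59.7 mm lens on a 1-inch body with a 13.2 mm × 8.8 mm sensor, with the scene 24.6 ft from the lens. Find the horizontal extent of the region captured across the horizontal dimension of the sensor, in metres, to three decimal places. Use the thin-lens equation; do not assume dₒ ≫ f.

dₒ: 24.6 ft × 304.8 mm/ft = 7498.08 mm.
Similar triangles through the lens centre give W/dₒ = w/dᵢ; with 1/f = 1/dₒ + 1/dᵢ this gives W = w·(dₒ − f)/f.
W = 13.2 mm × (7498.08 − 59.7) / 59.7 = 13.2 × 124.5960 ≈ 1644.667 mm = 1.64467 m.

1.645 m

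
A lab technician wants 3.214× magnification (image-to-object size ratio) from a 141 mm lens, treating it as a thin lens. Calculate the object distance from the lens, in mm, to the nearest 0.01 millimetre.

With m = dᵢ/dₒ and 1/f = 1/dₒ + 1/dᵢ, substituting dᵢ = m·dₒ gives 1/f = (1 + 1/m)/dₒ, hence dₒ = f·(1 + 1/m).
dₒ = 141 × (1 + 1/3.214) = 141 × 1.31114 ≈ 184.871 mm.

184.87 mm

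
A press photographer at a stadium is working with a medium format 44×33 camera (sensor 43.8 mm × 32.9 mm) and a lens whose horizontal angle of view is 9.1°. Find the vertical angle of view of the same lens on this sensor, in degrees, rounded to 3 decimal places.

From the horizontal AOV: f = 43.8 / (2·tan(4.55°)) = 43.8 / 0.15916 ≈ 275.1953 mm.
Vertical AOV = 2·arctan(32.9 / (2 × 275.1953)) = 2·arctan(0.05978) ≈ 6.8417°.

6.842°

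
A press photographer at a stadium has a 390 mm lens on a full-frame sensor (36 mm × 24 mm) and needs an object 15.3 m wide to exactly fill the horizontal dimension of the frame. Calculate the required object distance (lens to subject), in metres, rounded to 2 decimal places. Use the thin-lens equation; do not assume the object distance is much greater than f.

W: 15.3 m = 15300 mm.
Magnification m = w/W = dᵢ/dₒ; combined with 1/f = 1/dₒ + 1/dᵢ this gives dₒ = f·(1 + W/w).
dₒ = 390 mm × (1 + 15300/36) = 390 × 426.0000 ≈ 166140.000 mm = 166.14 m.

166.14 m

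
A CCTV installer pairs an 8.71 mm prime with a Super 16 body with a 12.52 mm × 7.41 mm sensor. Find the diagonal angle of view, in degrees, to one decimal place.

79.7°

Sensor diagonal = √(12.52² + 7.41²) = √211.6585 ≈ 14.5485 mm.
Angle of view α = 2·arctan(d/2f) with d = 14.5485 mm and f = 8.71 mm.
d/2f = 0.83516; arctan(0.83516) ≈ 39.8673°, so α ≈ 79.7346°.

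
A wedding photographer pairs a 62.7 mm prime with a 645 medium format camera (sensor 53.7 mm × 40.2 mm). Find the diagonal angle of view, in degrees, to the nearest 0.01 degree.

56.29°

Sensor diagonal = √(53.7² + 40.2²) = √4499.7300 ≈ 67.0800 mm.
Angle of view α = 2·arctan(d/2f) with d = 67.0800 mm and f = 62.7 mm.
d/2f = 0.53493; arctan(0.53493) ≈ 28.1436°, so α ≈ 56.2872°.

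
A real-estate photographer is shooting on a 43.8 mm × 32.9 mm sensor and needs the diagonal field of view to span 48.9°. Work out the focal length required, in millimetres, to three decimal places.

60.241 mm

Sensor diagonal = √(43.8² + 32.9²) = √3000.8500 ≈ 54.7800 mm.
From α = 2·arctan(d/2f) we get f = d / (2·tan(α/2)).
With d = 54.7800 mm and α/2 = 24.45°, tan(α/2) ≈ 0.45467, so f ≈ 54.7800 / 0.90935 ≈ 60.2411 mm.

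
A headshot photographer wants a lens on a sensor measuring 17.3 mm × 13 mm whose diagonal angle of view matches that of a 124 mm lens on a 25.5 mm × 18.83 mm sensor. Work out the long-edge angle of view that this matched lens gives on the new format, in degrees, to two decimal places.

11.67°

Sensor diagonal = √(25.5² + 18.83²) = √1004.8189 ≈ 31.6989 mm.
Sensor diagonal = √(17.3² + 13²) = √468.2900 ≈ 21.6400 mm.
Equal diagonal AOV ⇒ f₂ = f₁ · 21.6400/31.6989 = 124 × 0.68267 ≈ 84.6516 mm.
Long-edge AOV on the new format = 2·arctan(17.3 / (2 × 84.6516)) = 2·arctan(0.10218) ≈ 11.6689°.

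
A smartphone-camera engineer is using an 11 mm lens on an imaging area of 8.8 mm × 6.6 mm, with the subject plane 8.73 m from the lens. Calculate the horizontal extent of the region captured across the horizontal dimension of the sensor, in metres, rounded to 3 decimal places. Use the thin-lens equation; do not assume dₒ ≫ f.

6.975 m

dₒ: 8.73 m = 8730 mm.
Similar triangles through the lens centre give W/dₒ = w/dᵢ; with 1/f = 1/dₒ + 1/dᵢ this gives W = w·(dₒ − f)/f.
W = 8.8 mm × (8730 − 11) / 11 = 8.8 × 792.6364 ≈ 6975.200 mm = 6.9752 m.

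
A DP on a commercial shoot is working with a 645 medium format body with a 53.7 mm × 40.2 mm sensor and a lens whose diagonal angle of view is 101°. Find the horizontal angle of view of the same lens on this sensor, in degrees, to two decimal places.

Sensor diagonal = √(53.7² + 40.2²) = √4499.7300 ≈ 67.0800 mm.
From the diagonal AOV: f = 67.0800 / (2·tan(50.5°)) = 67.0800 / 2.42619 ≈ 27.6483 mm.
Horizontal AOV = 2·arctan(53.7 / (2 × 27.6483)) = 2·arctan(0.97113) ≈ 88.3217°.

88.32°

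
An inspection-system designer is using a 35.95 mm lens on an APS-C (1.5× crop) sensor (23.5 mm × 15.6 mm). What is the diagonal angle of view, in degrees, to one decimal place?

Sensor diagonal = √(23.5² + 15.6²) = √795.6100 ≈ 28.2066 mm.
Angle of view α = 2·arctan(d/2f) with d = 28.2066 mm and f = 35.95 mm.
d/2f = 0.39230; arctan(0.39230) ≈ 21.4202°, so α ≈ 42.8404°.

42.8°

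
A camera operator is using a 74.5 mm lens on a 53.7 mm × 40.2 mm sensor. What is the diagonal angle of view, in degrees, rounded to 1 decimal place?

48.5°

Sensor diagonal = √(53.7² + 40.2²) = √4499.7300 ≈ 67.0800 mm.
Angle of view α = 2·arctan(d/2f) with d = 67.0800 mm and f = 74.5 mm.
d/2f = 0.45020; arctan(0.45020) ≈ 24.2373°, so α ≈ 48.4747°.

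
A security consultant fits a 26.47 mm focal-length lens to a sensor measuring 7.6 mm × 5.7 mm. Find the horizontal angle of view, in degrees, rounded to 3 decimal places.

16.339°

Angle of view α = 2·arctan(w/2f) with w = 7.6 mm and f = 26.47 mm.
w/2f = 0.14356; arctan(0.14356) ≈ 8.1695°, so α ≈ 16.3390°.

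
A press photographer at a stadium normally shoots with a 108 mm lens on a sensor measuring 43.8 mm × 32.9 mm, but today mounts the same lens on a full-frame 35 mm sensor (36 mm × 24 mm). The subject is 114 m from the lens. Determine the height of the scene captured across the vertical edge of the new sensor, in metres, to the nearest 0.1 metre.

25.3 m

The focal length stays 108 mm; the relevant sensor dimension is now h = 24 mm. Object distance dₒ = 114 m = 114000 mm.
Thin-lens field height W = h·(dₒ − f)/f = 24 × (114000 − 108)/108 ≈ 25309.333 mm = 25.3093 m.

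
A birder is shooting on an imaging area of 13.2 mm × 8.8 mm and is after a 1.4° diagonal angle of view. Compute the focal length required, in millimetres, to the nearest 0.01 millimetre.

649.23 mm

Sensor diagonal = √(13.2² + 8.8²) = √251.6800 ≈ 15.8644 mm.
From α = 2·arctan(d/2f) we get f = d / (2·tan(α/2)).
With d = 15.8644 mm and α/2 = 0.7°, tan(α/2) ≈ 0.01222, so f ≈ 15.8644 / 0.02444 ≈ 649.2281 mm.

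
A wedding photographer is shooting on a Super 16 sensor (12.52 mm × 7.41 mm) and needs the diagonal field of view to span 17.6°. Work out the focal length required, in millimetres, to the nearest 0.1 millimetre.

Sensor diagonal = √(12.52² + 7.41²) = √211.6585 ≈ 14.5485 mm.
From α = 2·arctan(d/2f) we get f = d / (2·tan(α/2)).
With d = 14.5485 mm and α/2 = 8.8°, tan(α/2) ≈ 0.15481, so f ≈ 14.5485 / 0.30962 ≈ 46.9888 mm.

47.0 mm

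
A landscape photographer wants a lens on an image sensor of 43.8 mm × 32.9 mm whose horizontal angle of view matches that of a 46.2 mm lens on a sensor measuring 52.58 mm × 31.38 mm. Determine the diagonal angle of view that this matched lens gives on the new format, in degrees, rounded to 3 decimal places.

Equal horizontal AOV ⇒ f₂ = f₁ · 43.8/52.58 = 46.2 × 0.83302 ≈ 38.4854 mm.
Sensor diagonal = √(43.8² + 32.9²) = √3000.8500 ≈ 54.7800 mm.
Diagonal AOV on the new format = 2·arctan(54.7800 / (2 × 38.4854)) = 2·arctan(0.71170) ≈ 70.8789°.

70.879°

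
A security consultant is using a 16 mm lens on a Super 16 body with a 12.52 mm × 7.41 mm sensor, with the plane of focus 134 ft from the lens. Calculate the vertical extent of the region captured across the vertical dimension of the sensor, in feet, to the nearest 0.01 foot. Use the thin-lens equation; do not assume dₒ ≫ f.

62.03 ft

dₒ: 134 ft × 304.8 mm/ft = 40843.20 mm.
Similar triangles through the lens centre give W/dₒ = h/dᵢ; with 1/f = 1/dₒ + 1/dᵢ this gives W = h·(dₒ − f)/f.
W = 7.41 mm × (40843.2 − 16) / 16 = 7.41 × 2551.6999 ≈ 18908.096 mm = 18908.096/304.8 ft = 62.0344 ft.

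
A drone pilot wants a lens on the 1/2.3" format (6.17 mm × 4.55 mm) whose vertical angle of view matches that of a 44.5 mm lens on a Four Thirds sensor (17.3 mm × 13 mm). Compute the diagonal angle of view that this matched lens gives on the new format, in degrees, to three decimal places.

27.652°

Equal vertical AOV ⇒ f₂ = f₁ · 4.55/13 = 44.5 × 0.35000 ≈ 15.5750 mm.
Sensor diagonal = √(6.17² + 4.55²) = √58.7714 ≈ 7.6663 mm.
Diagonal AOV on the new format = 2·arctan(7.6663 / (2 × 15.5750)) = 2·arctan(0.24611) ≈ 27.6523°.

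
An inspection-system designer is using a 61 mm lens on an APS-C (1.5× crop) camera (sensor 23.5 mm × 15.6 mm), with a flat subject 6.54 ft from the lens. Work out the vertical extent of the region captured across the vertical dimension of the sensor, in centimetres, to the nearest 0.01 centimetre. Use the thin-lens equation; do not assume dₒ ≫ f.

49.42 cm

dₒ: 6.54 ft × 304.8 mm/ft = 1993.39 mm.
Similar triangles through the lens centre give W/dₒ = h/dᵢ; with 1/f = 1/dₒ + 1/dᵢ this gives W = h·(dₒ − f)/f.
W = 15.6 mm × (1993.39 − 61) / 61 = 15.6 × 31.6786 ≈ 494.185 mm = 49.4185 cm.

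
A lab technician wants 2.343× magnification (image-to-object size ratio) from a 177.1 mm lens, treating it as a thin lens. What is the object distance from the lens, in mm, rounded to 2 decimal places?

With m = dᵢ/dₒ and 1/f = 1/dₒ + 1/dᵢ, substituting dᵢ = m·dₒ gives 1/f = (1 + 1/m)/dₒ, hence dₒ = f·(1 + 1/m).
dₒ = 177.1 × (1 + 1/2.343) = 177.1 × 1.42680 ≈ 252.687 mm.

252.69 mm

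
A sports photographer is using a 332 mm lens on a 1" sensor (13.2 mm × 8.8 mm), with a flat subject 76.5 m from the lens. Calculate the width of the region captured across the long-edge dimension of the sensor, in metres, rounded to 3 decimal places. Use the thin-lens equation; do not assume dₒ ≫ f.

dₒ: 76.5 m = 76500 mm.
Similar triangles through the lens centre give W/dₒ = w/dᵢ; with 1/f = 1/dₒ + 1/dᵢ this gives W = w·(dₒ − f)/f.
W = 13.2 mm × (76500 − 332) / 332 = 13.2 × 229.4217 ≈ 3028.366 mm = 3.02837 m.

3.028 m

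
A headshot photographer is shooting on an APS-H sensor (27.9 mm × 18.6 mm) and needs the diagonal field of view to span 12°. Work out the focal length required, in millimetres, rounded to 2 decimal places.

159.52 mm

Sensor diagonal = √(27.9² + 18.6²) = √1124.3700 ≈ 33.5316 mm.
From α = 2·arctan(d/2f) we get f = d / (2·tan(α/2)).
With d = 33.5316 mm and α/2 = 6°, tan(α/2) ≈ 0.10510, so f ≈ 33.5316 / 0.21021 ≈ 159.5161 mm.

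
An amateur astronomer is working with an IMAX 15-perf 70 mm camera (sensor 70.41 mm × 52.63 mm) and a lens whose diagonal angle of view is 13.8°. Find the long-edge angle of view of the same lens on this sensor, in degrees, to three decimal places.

Sensor diagonal = √(70.41² + 52.63²) = √7727.4850 ≈ 87.9061 mm.
From the diagonal AOV: f = 87.9061 / (2·tan(6.9°)) = 87.9061 / 0.24203 ≈ 363.2085 mm.
Long-edge AOV = 2·arctan(70.41 / (2 × 363.2085)) = 2·arctan(0.09693) ≈ 11.0725°.

11.073°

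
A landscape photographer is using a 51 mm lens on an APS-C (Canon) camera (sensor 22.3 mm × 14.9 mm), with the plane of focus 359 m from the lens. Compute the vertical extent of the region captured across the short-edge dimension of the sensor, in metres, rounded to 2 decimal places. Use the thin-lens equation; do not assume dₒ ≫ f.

dₒ: 359 m = 359000 mm.
Similar triangles through the lens centre give W/dₒ = h/dᵢ; with 1/f = 1/dₒ + 1/dᵢ this gives W = h·(dₒ − f)/f.
W = 14.9 mm × (359000 − 51) / 51 = 14.9 × 7038.2157 ≈ 104869.414 mm = 104.869 m.

104.87 m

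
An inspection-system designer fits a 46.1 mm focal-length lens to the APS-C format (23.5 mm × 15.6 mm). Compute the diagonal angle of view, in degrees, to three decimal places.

Sensor diagonal = √(23.5² + 15.6²) = √795.6100 ≈ 28.2066 mm.
Angle of view α = 2·arctan(d/2f) with d = 28.2066 mm and f = 46.1 mm.
d/2f = 0.30593; arctan(0.30593) ≈ 17.0103°, so α ≈ 34.0207°.

34.021°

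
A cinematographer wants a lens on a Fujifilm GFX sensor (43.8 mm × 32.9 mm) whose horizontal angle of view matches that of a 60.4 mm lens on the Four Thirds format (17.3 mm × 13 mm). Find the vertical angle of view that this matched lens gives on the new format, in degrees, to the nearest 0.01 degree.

Equal horizontal AOV ⇒ f₂ = f₁ · 43.8/17.3 = 60.4 × 2.53179 ≈ 152.9202 mm.
Vertical AOV on the new format = 2·arctan(32.9 / (2 × 152.9202)) = 2·arctan(0.10757) ≈ 12.2797°.

12.28°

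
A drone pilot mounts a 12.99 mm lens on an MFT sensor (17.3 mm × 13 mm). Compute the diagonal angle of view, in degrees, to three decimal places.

Sensor diagonal = √(17.3² + 13²) = √468.2900 ≈ 21.6400 mm.
Angle of view α = 2·arctan(d/2f) with d = 21.6400 mm and f = 12.99 mm.
d/2f = 0.83295; arctan(0.83295) ≈ 39.7926°, so α ≈ 79.5851°.

79.585°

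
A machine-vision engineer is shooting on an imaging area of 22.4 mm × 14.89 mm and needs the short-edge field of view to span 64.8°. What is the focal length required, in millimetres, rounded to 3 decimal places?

From α = 2·arctan(h/2f) we get f = h / (2·tan(α/2)).
With h = 14.89 mm and α/2 = 32.4°, tan(α/2) ≈ 0.63462, so f ≈ 14.89 / 1.26924 ≈ 11.7314 mm.

11.731 mm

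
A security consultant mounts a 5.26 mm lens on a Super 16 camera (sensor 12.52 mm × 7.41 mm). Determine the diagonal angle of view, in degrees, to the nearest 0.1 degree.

108.3°

Sensor diagonal = √(12.52² + 7.41²) = √211.6585 ≈ 14.5485 mm.
Angle of view α = 2·arctan(d/2f) with d = 14.5485 mm and f = 5.26 mm.
d/2f = 1.38294; arctan(1.38294) ≈ 54.1293°, so α ≈ 108.2587°.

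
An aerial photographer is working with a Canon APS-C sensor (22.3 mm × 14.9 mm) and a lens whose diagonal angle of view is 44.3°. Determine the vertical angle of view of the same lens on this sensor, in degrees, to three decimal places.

Sensor diagonal = √(22.3² + 14.9²) = √719.3000 ≈ 26.8198 mm.
From the diagonal AOV: f = 26.8198 / (2·tan(22.15°)) = 26.8198 / 0.81415 ≈ 32.9421 mm.
Vertical AOV = 2·arctan(14.9 / (2 × 32.9421)) = 2·arctan(0.22615) ≈ 25.4867°.

25.487°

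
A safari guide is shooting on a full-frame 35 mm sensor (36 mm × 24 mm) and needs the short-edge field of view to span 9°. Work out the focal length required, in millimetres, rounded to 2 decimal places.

From α = 2·arctan(h/2f) we get f = h / (2·tan(α/2)).
With h = 24 mm and α/2 = 4.5°, tan(α/2) ≈ 0.07870, so f ≈ 24 / 0.15740 ≈ 152.4745 mm.

152.47 mm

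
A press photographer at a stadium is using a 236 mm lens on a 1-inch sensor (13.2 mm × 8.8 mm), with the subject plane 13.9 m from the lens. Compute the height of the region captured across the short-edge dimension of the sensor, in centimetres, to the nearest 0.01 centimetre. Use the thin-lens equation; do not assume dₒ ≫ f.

dₒ: 13.9 m = 13900 mm.
Similar triangles through the lens centre give W/dₒ = h/dᵢ; with 1/f = 1/dₒ + 1/dᵢ this gives W = h·(dₒ − f)/f.
W = 8.8 mm × (13900 − 236) / 236 = 8.8 × 57.8983 ≈ 509.505 mm = 50.9505 cm.

50.95 cm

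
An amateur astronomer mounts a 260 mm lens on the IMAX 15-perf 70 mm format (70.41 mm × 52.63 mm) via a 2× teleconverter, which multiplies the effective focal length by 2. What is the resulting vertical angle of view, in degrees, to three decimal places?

5.794°

Effective focal length f = 260 × 2 = 520 mm.
α = 2·arctan(52.63 / (2 × 520)) = 2·arctan(0.05061) ≈ 5.7941°.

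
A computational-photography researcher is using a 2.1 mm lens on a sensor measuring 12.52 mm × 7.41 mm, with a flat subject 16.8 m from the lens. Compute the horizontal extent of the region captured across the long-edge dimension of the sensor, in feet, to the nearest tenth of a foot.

dₒ: 16.8 m = 16800 mm.
Similar triangles through the lens centre give W/dₒ = w/dᵢ; with 1/f = 1/dₒ + 1/dᵢ this gives W = w·(dₒ − f)/f.
W = 12.52 mm × (16800 − 2.1) / 2.1 = 12.52 × 7999.0000 ≈ 100147.480 mm = 100147.480/304.8 ft = 328.568 ft.

328.6 ft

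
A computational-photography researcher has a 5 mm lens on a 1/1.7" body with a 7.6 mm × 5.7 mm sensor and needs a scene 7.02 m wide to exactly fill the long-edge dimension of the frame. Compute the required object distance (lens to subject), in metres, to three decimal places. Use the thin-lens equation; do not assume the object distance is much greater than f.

4.623 m

W: 7.02 m = 7020 mm.
Magnification m = w/W = dᵢ/dₒ; combined with 1/f = 1/dₒ + 1/dᵢ this gives dₒ = f·(1 + W/w).
dₒ = 5 mm × (1 + 7020/7.6) = 5 × 924.6842 ≈ 4623.421 mm = 4.62342 m.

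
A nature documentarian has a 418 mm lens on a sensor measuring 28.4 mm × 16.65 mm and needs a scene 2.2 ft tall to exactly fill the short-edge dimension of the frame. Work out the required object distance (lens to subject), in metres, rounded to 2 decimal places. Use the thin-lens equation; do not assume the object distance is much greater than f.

17.25 m

W: 2.2 ft × 304.8 mm/ft = 670.56 mm.
Magnification m = h/W = dᵢ/dₒ; combined with 1/f = 1/dₒ + 1/dᵢ this gives dₒ = f·(1 + W/h).
dₒ = 418 mm × (1 + 670.56/16.65) = 418 × 41.2739 ≈ 17252.479 mm = 17.2525 m.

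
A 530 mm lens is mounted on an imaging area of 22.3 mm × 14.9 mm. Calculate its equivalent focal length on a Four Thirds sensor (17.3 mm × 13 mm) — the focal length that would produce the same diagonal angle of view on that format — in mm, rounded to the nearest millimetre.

428 mm

Sensor diagonal = √(22.3² + 14.9²) = √719.3000 ≈ 26.8198 mm.
Sensor diagonal = √(17.3² + 13²) = √468.2900 ≈ 21.6400 mm.
Equal angle of view means equal diagonal/f ratio, so f₂ = f₁ · (diagonal₂/diagonal₁) = 530 × 21.6400/26.8198.
f₂ = 530 × 0.80687 ≈ 427.640 mm.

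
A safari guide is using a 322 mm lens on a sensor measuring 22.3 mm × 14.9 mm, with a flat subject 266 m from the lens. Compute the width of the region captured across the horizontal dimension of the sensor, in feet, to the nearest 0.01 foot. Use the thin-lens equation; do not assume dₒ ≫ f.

60.37 ft

dₒ: 266 m = 266000 mm.
Similar triangles through the lens centre give W/dₒ = w/dᵢ; with 1/f = 1/dₒ + 1/dᵢ this gives W = w·(dₒ − f)/f.
W = 22.3 mm × (266000 − 322) / 322 = 22.3 × 825.0870 ≈ 18399.439 mm = 18399.439/304.8 ft = 60.3656 ft.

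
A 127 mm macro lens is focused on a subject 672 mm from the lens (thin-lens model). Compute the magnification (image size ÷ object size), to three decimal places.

Thin lens: 1/f = 1/dₒ + 1/dᵢ → 1/dᵢ = 1/127 − 1/672 = 0.0063859 mm⁻¹, so dᵢ ≈ 156.5945 mm.
Magnification m = dᵢ/dₒ = 156.5945/672 ≈ 0.23303.

0.233×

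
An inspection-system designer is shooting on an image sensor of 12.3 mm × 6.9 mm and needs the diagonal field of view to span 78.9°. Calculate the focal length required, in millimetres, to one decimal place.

8.6 mm

Sensor diagonal = √(12.3² + 6.9²) = √198.9000 ≈ 14.1032 mm.
From α = 2·arctan(d/2f) we get f = d / (2·tan(α/2)).
With d = 14.1032 mm and α/2 = 39.45°, tan(α/2) ≈ 0.82287, so f ≈ 14.1032 / 1.64574 ≈ 8.5695 mm.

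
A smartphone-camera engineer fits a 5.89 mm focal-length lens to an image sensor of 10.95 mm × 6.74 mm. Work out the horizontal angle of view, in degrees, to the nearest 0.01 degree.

85.82°

Angle of view α = 2·arctan(w/2f) with w = 10.95 mm and f = 5.89 mm.
w/2f = 0.92954; arctan(0.92954) ≈ 42.9087°, so α ≈ 85.8175°.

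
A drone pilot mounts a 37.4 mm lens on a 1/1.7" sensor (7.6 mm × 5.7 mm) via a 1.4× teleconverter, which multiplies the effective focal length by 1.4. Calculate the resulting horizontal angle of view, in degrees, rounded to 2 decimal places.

8.30°

Effective focal length f = 37.4 × 1.4 = 52.36 mm.
α = 2·arctan(7.6 / (2 × 52.36)) = 2·arctan(0.07257) ≈ 8.3019°.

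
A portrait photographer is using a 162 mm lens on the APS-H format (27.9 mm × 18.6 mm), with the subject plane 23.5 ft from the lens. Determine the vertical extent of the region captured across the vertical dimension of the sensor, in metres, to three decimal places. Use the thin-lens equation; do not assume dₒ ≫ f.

dₒ: 23.5 ft × 304.8 mm/ft = 7162.80 mm.
Similar triangles through the lens centre give W/dₒ = h/dᵢ; with 1/f = 1/dₒ + 1/dᵢ this gives W = h·(dₒ − f)/f.
W = 18.6 mm × (7162.8 − 162) / 162 = 18.6 × 43.2148 ≈ 803.796 mm = 0.803796 m.

0.804 m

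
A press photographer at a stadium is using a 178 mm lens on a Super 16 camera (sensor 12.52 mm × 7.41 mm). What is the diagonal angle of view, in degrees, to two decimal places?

4.68°

Sensor diagonal = √(12.52² + 7.41²) = √211.6585 ≈ 14.5485 mm.
Angle of view α = 2·arctan(d/2f) with d = 14.5485 mm and f = 178 mm.
d/2f = 0.04087; arctan(0.04087) ≈ 2.3402°, so α ≈ 4.6804°.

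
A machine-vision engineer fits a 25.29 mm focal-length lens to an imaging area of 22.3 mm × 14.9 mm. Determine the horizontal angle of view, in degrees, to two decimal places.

Angle of view α = 2·arctan(w/2f) with w = 22.3 mm and f = 25.29 mm.
w/2f = 0.44089; arctan(0.44089) ≈ 23.7920°, so α ≈ 47.5840°.

47.58°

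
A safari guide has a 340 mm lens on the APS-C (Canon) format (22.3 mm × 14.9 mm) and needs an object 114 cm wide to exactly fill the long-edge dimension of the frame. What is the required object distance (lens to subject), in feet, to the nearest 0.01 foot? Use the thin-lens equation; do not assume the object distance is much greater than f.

58.14 ft

W: 114 cm = 1140 mm.
Magnification m = w/W = dᵢ/dₒ; combined with 1/f = 1/dₒ + 1/dᵢ this gives dₒ = f·(1 + W/w).
dₒ = 340 mm × (1 + 1140/22.3) = 340 × 52.1211 ≈ 17721.166 mm = 17721.166/304.8 ft = 58.1403 ft.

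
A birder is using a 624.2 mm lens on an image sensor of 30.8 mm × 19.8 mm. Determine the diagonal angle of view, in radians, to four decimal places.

Sensor diagonal = √(30.8² + 19.8²) = √1340.6800 ≈ 36.6153 mm.
Angle of view α = 2·arctan(d/2f) with d = 36.6153 mm and f = 624.2 mm.
d/2f = 0.02933; arctan(0.02933) ≈ 0.0293 rad, so α ≈ 0.0586 rad.

0.0586 rad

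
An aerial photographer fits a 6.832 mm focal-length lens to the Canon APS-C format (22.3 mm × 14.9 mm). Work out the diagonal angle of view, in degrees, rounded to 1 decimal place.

Sensor diagonal = √(22.3² + 14.9²) = √719.3000 ≈ 26.8198 mm.
Angle of view α = 2·arctan(d/2f) with d = 26.8198 mm and f = 6.832 mm.
d/2f = 1.96281; arctan(1.96281) ≈ 63.0023°, so α ≈ 126.0046°.

126.0°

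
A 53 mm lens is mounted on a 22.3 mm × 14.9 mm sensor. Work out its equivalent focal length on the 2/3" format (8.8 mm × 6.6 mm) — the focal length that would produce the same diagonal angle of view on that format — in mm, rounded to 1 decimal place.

Sensor diagonal = √(22.3² + 14.9²) = √719.3000 ≈ 26.8198 mm.
Sensor diagonal = √(8.8² + 6.6²) = √121.0000 ≈ 11.0000 mm.
Equal angle of view means equal diagonal/f ratio, so f₂ = f₁ · (diagonal₂/diagonal₁) = 53 × 11.0000/26.8198.
f₂ = 53 × 0.41015 ≈ 21.738 mm.

21.7 mm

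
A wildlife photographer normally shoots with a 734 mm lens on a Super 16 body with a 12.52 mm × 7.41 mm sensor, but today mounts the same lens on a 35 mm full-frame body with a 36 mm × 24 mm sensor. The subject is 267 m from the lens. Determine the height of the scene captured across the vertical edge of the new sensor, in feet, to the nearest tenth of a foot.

The focal length stays 734 mm; the relevant sensor dimension is now h = 24 mm. Object distance dₒ = 267 m = 267000 mm.
Thin-lens field height W = h·(dₒ − f)/f = 24 × (267000 − 734)/734 ≈ 8706.245 mm = 8706.245/304.8 ft = 28.5638 ft.

28.6 ft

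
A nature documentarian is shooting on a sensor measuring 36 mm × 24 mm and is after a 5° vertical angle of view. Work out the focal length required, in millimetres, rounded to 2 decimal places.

From α = 2·arctan(h/2f) we get f = h / (2·tan(α/2)).
With h = 24 mm and α/2 = 2.5°, tan(α/2) ≈ 0.04366, so f ≈ 24 / 0.08732 ≈ 274.8452 mm.

274.85 mm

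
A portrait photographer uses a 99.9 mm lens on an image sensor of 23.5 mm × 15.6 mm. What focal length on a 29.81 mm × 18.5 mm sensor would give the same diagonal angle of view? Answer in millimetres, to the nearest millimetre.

124 mm

Sensor diagonal = √(23.5² + 15.6²) = √795.6100 ≈ 28.2066 mm.
Sensor diagonal = √(29.81² + 18.5²) = √1230.8861 ≈ 35.0840 mm.
Equal angle of view means equal diagonal/f ratio, so f₂ = f₁ · (diagonal₂/diagonal₁) = 99.9 × 35.0840/28.2066.
f₂ = 99.9 × 1.24382 ≈ 124.258 mm.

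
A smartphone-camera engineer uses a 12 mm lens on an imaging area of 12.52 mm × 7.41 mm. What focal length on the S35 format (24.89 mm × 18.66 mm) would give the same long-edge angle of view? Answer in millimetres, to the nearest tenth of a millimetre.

23.9 mm

Equal angle of view means equal width/f ratio, so f₂ = f₁ · (width₂/width₁) = 12 × 24.89/12.52.
f₂ = 12 × 1.98802 ≈ 23.856 mm.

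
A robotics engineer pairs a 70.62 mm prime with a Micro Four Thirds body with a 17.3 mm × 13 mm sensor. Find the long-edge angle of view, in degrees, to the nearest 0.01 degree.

13.97°

Angle of view α = 2·arctan(w/2f) with w = 17.3 mm and f = 70.62 mm.
w/2f = 0.12249; arctan(0.12249) ≈ 6.9832°, so α ≈ 13.9664°.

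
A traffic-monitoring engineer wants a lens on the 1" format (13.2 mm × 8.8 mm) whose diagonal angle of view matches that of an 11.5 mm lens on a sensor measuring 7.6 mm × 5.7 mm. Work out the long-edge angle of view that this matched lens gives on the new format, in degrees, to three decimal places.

Sensor diagonal = √(7.6² + 5.7²) = √90.2500 ≈ 9.5000 mm.
Sensor diagonal = √(13.2² + 8.8²) = √251.6800 ≈ 15.8644 mm.
Equal diagonal AOV ⇒ f₂ = f₁ · 15.8644/9.5000 = 11.5 × 1.66994 ≈ 19.2043 mm.
Long-edge AOV on the new format = 2·arctan(13.2 / (2 × 19.2043)) = 2·arctan(0.34367) ≈ 37.9329°.

37.933°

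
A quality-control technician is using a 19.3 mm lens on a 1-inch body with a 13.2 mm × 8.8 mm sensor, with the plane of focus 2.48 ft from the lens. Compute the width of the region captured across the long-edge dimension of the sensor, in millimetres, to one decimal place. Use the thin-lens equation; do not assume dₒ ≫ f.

503.8 mm

dₒ: 2.48 ft × 304.8 mm/ft = 755.90 mm.
Similar triangles through the lens centre give W/dₒ = w/dᵢ; with 1/f = 1/dₒ + 1/dᵢ this gives W = w·(dₒ − f)/f.
W = 13.2 mm × (755.904 − 19.3) / 19.3 = 13.2 × 38.1660 ≈ 503.791 mm.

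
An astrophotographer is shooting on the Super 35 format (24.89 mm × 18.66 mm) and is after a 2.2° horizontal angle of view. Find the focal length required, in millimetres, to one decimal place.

648.1 mm

From α = 2·arctan(w/2f) we get f = w / (2·tan(α/2)).
With w = 24.89 mm and α/2 = 1.1°, tan(α/2) ≈ 0.01920, so f ≈ 24.89 / 0.03840 ≈ 648.1440 mm.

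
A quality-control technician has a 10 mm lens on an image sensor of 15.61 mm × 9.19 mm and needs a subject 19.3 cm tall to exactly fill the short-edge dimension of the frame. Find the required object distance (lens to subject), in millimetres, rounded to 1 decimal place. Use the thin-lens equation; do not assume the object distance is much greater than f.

220.0 mm

W: 19.3 cm = 193 mm.
Magnification m = h/W = dᵢ/dₒ; combined with 1/f = 1/dₒ + 1/dᵢ this gives dₒ = f·(1 + W/h).
dₒ = 10 mm × (1 + 193/9.19) = 10 × 22.0011 ≈ 220.011 mm.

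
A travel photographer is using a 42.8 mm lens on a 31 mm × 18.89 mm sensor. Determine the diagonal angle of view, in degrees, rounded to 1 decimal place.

46.0°

Sensor diagonal = √(31² + 18.89²) = √1317.8321 ≈ 36.3020 mm.
Angle of view α = 2·arctan(d/2f) with d = 36.3020 mm and f = 42.8 mm.
d/2f = 0.42409; arctan(0.42409) ≈ 22.9812°, so α ≈ 45.9625°.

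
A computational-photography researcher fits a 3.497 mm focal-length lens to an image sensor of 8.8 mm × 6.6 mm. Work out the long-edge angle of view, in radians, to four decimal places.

1.7985 rad

Angle of view α = 2·arctan(w/2f) with w = 8.8 mm and f = 3.497 mm.
w/2f = 1.25822; arctan(1.25822) ≈ 0.8993 rad, so α ≈ 1.7985 rad.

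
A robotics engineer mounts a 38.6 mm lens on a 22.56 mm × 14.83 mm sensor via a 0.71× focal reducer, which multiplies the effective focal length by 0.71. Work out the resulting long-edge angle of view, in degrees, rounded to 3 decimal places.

Effective focal length f = 38.6 × 0.71 = 27.406 mm.
α = 2·arctan(22.56 / (2 × 27.406)) = 2·arctan(0.41159) ≈ 44.7430°.

44.743°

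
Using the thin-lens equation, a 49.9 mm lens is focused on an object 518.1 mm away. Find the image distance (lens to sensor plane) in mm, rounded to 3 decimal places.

1/dᵢ = 1/f − 1/dₒ = 1/49.9 − 1/518.1 = 0.0181100 mm⁻¹.
dᵢ = 1/0.0181100 ≈ 55.2183 mm.

55.218 mm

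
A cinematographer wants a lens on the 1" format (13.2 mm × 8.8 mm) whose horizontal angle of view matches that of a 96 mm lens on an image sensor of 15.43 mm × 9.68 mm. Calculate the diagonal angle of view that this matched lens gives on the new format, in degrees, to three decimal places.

Equal horizontal AOV ⇒ f₂ = f₁ · 13.2/15.43 = 96 × 0.85548 ≈ 82.1257 mm.
Sensor diagonal = √(13.2² + 8.8²) = √251.6800 ≈ 15.8644 mm.
Diagonal AOV on the new format = 2·arctan(15.8644 / (2 × 82.1257)) = 2·arctan(0.09659) ≈ 11.0337°.

11.034°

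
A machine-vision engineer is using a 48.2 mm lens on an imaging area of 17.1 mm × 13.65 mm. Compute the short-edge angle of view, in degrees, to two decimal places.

Angle of view α = 2·arctan(h/2f) with h = 13.65 mm and f = 48.2 mm.
h/2f = 0.14160; arctan(0.14160) ≈ 8.0594°, so α ≈ 16.1187°.

16.12°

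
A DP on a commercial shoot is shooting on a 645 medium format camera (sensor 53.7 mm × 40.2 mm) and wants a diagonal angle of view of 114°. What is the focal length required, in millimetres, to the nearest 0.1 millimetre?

21.8 mm

Sensor diagonal = √(53.7² + 40.2²) = √4499.7300 ≈ 67.0800 mm.
From α = 2·arctan(d/2f) we get f = d / (2·tan(α/2)).
With d = 67.0800 mm and α/2 = 57°, tan(α/2) ≈ 1.53986, so f ≈ 67.0800 / 3.07973 ≈ 21.7811 mm.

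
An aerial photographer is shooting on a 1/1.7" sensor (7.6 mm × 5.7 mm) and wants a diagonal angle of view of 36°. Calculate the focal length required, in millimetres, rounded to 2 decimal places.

Sensor diagonal = √(7.6² + 5.7²) = √90.2500 ≈ 9.5000 mm.
From α = 2·arctan(d/2f) we get f = d / (2·tan(α/2)).
With d = 9.5000 mm and α/2 = 18°, tan(α/2) ≈ 0.32492, so f ≈ 9.5000 / 0.64984 ≈ 14.6190 mm.

14.62 mm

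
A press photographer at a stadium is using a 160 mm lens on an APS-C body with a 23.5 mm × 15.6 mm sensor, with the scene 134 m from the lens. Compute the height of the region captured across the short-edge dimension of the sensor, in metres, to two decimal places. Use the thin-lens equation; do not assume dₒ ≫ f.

dₒ: 134 m = 134000 mm.
Similar triangles through the lens centre give W/dₒ = h/dᵢ; with 1/f = 1/dₒ + 1/dᵢ this gives W = h·(dₒ − f)/f.
W = 15.6 mm × (134000 − 160) / 160 = 15.6 × 836.5000 ≈ 13049.400 mm = 13.0494 m.

13.05 m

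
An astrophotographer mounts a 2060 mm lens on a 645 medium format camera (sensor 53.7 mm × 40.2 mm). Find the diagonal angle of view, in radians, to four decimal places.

Sensor diagonal = √(53.7² + 40.2²) = √4499.7300 ≈ 67.0800 mm.
Angle of view α = 2·arctan(d/2f) with d = 67.0800 mm and f = 2060 mm.
d/2f = 0.01628; arctan(0.01628) ≈ 0.0163 rad, so α ≈ 0.0326 rad.

0.0326 rad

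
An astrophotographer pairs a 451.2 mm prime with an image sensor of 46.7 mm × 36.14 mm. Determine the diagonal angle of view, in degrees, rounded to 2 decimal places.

7.49°

Sensor diagonal = √(46.7² + 36.14²) = √3486.9896 ≈ 59.0507 mm.
Angle of view α = 2·arctan(d/2f) with d = 59.0507 mm and f = 451.2 mm.
d/2f = 0.06544; arctan(0.06544) ≈ 3.7440°, so α ≈ 7.4879°.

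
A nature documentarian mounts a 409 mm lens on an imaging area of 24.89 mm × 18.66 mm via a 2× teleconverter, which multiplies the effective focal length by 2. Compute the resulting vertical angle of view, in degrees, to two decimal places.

1.31°

Effective focal length f = 409 × 2 = 818 mm.
α = 2·arctan(18.66 / (2 × 818)) = 2·arctan(0.01141) ≈ 1.3070°.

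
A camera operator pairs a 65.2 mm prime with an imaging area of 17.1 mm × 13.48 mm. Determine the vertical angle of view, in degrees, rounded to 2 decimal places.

11.80°

Angle of view α = 2·arctan(h/2f) with h = 13.48 mm and f = 65.2 mm.
h/2f = 0.10337; arctan(0.10337) ≈ 5.9019°, so α ≈ 11.8039°.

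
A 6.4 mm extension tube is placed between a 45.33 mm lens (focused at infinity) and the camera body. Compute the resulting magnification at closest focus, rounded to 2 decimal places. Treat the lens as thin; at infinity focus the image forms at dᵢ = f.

0.14×

The tube moves the image plane from f to f + e, so dᵢ = 45.33 + 6.4 = 51.73 mm. Focus is achieved when 1/f = 1/dₒ + 1/dᵢ, giving dₒ = 1/(1/f − 1/(f+e)).
Magnification m = dᵢ/dₒ = (f+e)·(1/f − 1/(f+e)) = e/f = 6.4/45.33 ≈ 0.1412.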